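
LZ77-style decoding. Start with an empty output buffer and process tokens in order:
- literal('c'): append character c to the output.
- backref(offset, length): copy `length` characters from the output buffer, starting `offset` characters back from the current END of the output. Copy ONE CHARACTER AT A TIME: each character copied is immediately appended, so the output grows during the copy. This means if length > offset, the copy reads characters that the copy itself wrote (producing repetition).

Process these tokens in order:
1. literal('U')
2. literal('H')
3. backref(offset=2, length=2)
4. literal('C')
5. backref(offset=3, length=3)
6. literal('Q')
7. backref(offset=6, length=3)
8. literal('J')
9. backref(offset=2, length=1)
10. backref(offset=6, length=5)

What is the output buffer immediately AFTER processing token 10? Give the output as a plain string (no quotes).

Token 1: literal('U'). Output: "U"
Token 2: literal('H'). Output: "UH"
Token 3: backref(off=2, len=2). Copied 'UH' from pos 0. Output: "UHUH"
Token 4: literal('C'). Output: "UHUHC"
Token 5: backref(off=3, len=3). Copied 'UHC' from pos 2. Output: "UHUHCUHC"
Token 6: literal('Q'). Output: "UHUHCUHCQ"
Token 7: backref(off=6, len=3). Copied 'HCU' from pos 3. Output: "UHUHCUHCQHCU"
Token 8: literal('J'). Output: "UHUHCUHCQHCUJ"
Token 9: backref(off=2, len=1). Copied 'U' from pos 11. Output: "UHUHCUHCQHCUJU"
Token 10: backref(off=6, len=5). Copied 'QHCUJ' from pos 8. Output: "UHUHCUHCQHCUJUQHCUJ"

Answer: UHUHCUHCQHCUJUQHCUJ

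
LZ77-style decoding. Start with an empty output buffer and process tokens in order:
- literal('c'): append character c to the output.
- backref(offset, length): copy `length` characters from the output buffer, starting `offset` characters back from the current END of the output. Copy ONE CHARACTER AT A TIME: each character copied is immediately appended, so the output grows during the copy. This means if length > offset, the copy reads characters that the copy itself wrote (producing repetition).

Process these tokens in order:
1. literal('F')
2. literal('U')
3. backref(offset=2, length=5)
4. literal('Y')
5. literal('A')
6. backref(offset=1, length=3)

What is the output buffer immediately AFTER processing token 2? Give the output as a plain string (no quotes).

Token 1: literal('F'). Output: "F"
Token 2: literal('U'). Output: "FU"

Answer: FU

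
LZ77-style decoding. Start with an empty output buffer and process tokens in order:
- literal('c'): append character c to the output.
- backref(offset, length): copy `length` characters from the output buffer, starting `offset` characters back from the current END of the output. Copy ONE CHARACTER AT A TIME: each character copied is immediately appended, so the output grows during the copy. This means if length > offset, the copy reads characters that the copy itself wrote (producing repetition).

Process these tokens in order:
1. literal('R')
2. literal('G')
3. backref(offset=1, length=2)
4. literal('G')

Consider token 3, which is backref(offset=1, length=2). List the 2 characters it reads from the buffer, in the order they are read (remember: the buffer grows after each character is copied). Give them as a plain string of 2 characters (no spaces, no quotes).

Answer: GG

Derivation:
Token 1: literal('R'). Output: "R"
Token 2: literal('G'). Output: "RG"
Token 3: backref(off=1, len=2). Buffer before: "RG" (len 2)
  byte 1: read out[1]='G', append. Buffer now: "RGG"
  byte 2: read out[2]='G', append. Buffer now: "RGGG"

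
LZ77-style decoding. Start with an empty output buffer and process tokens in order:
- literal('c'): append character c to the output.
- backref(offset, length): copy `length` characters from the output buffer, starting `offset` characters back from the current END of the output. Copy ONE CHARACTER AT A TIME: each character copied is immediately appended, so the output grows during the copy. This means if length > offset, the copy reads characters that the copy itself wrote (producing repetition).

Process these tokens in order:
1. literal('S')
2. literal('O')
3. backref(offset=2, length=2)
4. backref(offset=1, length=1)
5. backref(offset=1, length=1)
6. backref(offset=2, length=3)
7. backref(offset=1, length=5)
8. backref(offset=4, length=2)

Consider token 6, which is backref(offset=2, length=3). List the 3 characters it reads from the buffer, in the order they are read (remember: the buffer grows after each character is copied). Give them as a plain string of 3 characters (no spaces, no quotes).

Token 1: literal('S'). Output: "S"
Token 2: literal('O'). Output: "SO"
Token 3: backref(off=2, len=2). Copied 'SO' from pos 0. Output: "SOSO"
Token 4: backref(off=1, len=1). Copied 'O' from pos 3. Output: "SOSOO"
Token 5: backref(off=1, len=1). Copied 'O' from pos 4. Output: "SOSOOO"
Token 6: backref(off=2, len=3). Buffer before: "SOSOOO" (len 6)
  byte 1: read out[4]='O', append. Buffer now: "SOSOOOO"
  byte 2: read out[5]='O', append. Buffer now: "SOSOOOOO"
  byte 3: read out[6]='O', append. Buffer now: "SOSOOOOOO"

Answer: OOO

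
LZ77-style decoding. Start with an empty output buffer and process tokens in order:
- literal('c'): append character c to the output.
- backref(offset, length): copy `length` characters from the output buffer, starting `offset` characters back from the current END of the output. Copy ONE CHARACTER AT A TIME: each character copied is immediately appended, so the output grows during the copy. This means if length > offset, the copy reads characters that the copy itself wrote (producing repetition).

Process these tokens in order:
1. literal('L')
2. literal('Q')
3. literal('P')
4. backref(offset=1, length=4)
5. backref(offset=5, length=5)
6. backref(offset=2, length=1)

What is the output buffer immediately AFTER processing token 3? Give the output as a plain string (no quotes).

Token 1: literal('L'). Output: "L"
Token 2: literal('Q'). Output: "LQ"
Token 3: literal('P'). Output: "LQP"

Answer: LQP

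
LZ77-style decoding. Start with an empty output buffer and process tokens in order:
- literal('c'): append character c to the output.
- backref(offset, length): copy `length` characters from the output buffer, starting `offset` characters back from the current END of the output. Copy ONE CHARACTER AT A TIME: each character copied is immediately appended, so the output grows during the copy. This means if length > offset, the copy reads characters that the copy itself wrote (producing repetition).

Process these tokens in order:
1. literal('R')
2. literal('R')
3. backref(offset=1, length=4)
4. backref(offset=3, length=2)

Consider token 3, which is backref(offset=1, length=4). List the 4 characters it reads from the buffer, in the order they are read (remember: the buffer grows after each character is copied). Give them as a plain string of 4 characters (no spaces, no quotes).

Token 1: literal('R'). Output: "R"
Token 2: literal('R'). Output: "RR"
Token 3: backref(off=1, len=4). Buffer before: "RR" (len 2)
  byte 1: read out[1]='R', append. Buffer now: "RRR"
  byte 2: read out[2]='R', append. Buffer now: "RRRR"
  byte 3: read out[3]='R', append. Buffer now: "RRRRR"
  byte 4: read out[4]='R', append. Buffer now: "RRRRRR"

Answer: RRRR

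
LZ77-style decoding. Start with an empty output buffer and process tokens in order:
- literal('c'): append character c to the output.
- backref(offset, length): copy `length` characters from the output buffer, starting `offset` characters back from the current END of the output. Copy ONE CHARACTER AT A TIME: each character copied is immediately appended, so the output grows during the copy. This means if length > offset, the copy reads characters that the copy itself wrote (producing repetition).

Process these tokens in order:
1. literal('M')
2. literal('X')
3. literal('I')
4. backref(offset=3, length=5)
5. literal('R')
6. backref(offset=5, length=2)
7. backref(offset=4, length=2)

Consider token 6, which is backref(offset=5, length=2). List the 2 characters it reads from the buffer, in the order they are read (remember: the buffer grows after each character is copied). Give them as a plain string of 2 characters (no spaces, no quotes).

Token 1: literal('M'). Output: "M"
Token 2: literal('X'). Output: "MX"
Token 3: literal('I'). Output: "MXI"
Token 4: backref(off=3, len=5) (overlapping!). Copied 'MXIMX' from pos 0. Output: "MXIMXIMX"
Token 5: literal('R'). Output: "MXIMXIMXR"
Token 6: backref(off=5, len=2). Buffer before: "MXIMXIMXR" (len 9)
  byte 1: read out[4]='X', append. Buffer now: "MXIMXIMXRX"
  byte 2: read out[5]='I', append. Buffer now: "MXIMXIMXRXI"

Answer: XI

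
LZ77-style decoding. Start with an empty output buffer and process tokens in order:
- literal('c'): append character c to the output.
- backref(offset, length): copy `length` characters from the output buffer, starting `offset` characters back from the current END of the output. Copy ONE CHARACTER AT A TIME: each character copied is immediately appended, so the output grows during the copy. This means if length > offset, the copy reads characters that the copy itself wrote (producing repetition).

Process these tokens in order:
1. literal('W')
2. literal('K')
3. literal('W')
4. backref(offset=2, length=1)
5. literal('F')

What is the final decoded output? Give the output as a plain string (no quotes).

Answer: WKWKF

Derivation:
Token 1: literal('W'). Output: "W"
Token 2: literal('K'). Output: "WK"
Token 3: literal('W'). Output: "WKW"
Token 4: backref(off=2, len=1). Copied 'K' from pos 1. Output: "WKWK"
Token 5: literal('F'). Output: "WKWKF"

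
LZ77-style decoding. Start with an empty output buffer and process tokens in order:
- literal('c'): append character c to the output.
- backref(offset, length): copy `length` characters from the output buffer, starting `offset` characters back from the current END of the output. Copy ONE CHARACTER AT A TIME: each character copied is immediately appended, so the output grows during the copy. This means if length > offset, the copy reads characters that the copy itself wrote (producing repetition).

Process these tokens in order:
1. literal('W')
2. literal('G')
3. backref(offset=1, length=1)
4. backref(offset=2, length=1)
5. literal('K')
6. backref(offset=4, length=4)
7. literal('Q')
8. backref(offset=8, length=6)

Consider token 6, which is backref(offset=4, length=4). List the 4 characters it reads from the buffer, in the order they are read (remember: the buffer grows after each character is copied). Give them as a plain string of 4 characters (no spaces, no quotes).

Answer: GGGK

Derivation:
Token 1: literal('W'). Output: "W"
Token 2: literal('G'). Output: "WG"
Token 3: backref(off=1, len=1). Copied 'G' from pos 1. Output: "WGG"
Token 4: backref(off=2, len=1). Copied 'G' from pos 1. Output: "WGGG"
Token 5: literal('K'). Output: "WGGGK"
Token 6: backref(off=4, len=4). Buffer before: "WGGGK" (len 5)
  byte 1: read out[1]='G', append. Buffer now: "WGGGKG"
  byte 2: read out[2]='G', append. Buffer now: "WGGGKGG"
  byte 3: read out[3]='G', append. Buffer now: "WGGGKGGG"
  byte 4: read out[4]='K', append. Buffer now: "WGGGKGGGK"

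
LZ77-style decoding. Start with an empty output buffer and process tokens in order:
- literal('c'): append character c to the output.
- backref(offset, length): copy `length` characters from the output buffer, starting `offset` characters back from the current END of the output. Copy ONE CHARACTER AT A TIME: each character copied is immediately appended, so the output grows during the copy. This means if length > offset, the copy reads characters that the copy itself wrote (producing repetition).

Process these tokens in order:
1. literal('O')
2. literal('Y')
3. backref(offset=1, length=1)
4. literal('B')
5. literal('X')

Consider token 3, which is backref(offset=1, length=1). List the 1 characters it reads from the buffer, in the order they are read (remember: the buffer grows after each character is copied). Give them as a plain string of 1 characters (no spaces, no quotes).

Token 1: literal('O'). Output: "O"
Token 2: literal('Y'). Output: "OY"
Token 3: backref(off=1, len=1). Buffer before: "OY" (len 2)
  byte 1: read out[1]='Y', append. Buffer now: "OYY"

Answer: Y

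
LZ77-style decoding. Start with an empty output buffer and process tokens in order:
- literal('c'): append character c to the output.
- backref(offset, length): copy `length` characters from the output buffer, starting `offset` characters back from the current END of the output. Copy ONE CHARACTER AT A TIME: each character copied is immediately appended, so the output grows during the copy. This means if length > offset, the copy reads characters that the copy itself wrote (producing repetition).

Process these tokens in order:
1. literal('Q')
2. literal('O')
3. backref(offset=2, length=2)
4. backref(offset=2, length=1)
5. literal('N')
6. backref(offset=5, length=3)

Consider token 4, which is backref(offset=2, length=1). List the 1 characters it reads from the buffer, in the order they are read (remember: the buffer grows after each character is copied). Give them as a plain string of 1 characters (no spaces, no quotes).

Answer: Q

Derivation:
Token 1: literal('Q'). Output: "Q"
Token 2: literal('O'). Output: "QO"
Token 3: backref(off=2, len=2). Copied 'QO' from pos 0. Output: "QOQO"
Token 4: backref(off=2, len=1). Buffer before: "QOQO" (len 4)
  byte 1: read out[2]='Q', append. Buffer now: "QOQOQ"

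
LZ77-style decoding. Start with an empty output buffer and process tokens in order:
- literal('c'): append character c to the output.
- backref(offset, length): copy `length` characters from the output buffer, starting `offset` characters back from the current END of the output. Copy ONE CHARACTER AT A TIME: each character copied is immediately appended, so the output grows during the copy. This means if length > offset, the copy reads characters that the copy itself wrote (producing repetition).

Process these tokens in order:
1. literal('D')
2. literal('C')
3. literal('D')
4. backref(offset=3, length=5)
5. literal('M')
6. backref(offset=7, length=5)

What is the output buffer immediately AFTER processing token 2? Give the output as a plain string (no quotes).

Answer: DC

Derivation:
Token 1: literal('D'). Output: "D"
Token 2: literal('C'). Output: "DC"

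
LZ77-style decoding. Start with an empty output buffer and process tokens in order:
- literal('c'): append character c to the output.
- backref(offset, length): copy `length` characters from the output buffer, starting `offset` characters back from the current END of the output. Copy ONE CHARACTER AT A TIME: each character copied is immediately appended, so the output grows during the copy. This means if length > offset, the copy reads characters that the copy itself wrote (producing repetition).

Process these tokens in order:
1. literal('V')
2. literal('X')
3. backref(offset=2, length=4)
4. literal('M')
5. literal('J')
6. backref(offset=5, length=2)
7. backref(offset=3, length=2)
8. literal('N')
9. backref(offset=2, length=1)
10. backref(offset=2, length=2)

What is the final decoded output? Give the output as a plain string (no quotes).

Token 1: literal('V'). Output: "V"
Token 2: literal('X'). Output: "VX"
Token 3: backref(off=2, len=4) (overlapping!). Copied 'VXVX' from pos 0. Output: "VXVXVX"
Token 4: literal('M'). Output: "VXVXVXM"
Token 5: literal('J'). Output: "VXVXVXMJ"
Token 6: backref(off=5, len=2). Copied 'XV' from pos 3. Output: "VXVXVXMJXV"
Token 7: backref(off=3, len=2). Copied 'JX' from pos 7. Output: "VXVXVXMJXVJX"
Token 8: literal('N'). Output: "VXVXVXMJXVJXN"
Token 9: backref(off=2, len=1). Copied 'X' from pos 11. Output: "VXVXVXMJXVJXNX"
Token 10: backref(off=2, len=2). Copied 'NX' from pos 12. Output: "VXVXVXMJXVJXNXNX"

Answer: VXVXVXMJXVJXNXNX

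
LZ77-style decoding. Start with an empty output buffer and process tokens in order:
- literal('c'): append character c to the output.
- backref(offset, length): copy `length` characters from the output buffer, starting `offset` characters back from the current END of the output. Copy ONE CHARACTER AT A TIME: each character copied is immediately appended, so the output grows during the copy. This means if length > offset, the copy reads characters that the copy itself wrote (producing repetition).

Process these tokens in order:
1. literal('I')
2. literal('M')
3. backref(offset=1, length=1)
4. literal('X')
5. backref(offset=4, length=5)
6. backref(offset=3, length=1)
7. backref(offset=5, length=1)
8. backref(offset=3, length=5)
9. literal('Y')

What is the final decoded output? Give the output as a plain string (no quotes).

Answer: IMMXIMMXIMMIMMIMY

Derivation:
Token 1: literal('I'). Output: "I"
Token 2: literal('M'). Output: "IM"
Token 3: backref(off=1, len=1). Copied 'M' from pos 1. Output: "IMM"
Token 4: literal('X'). Output: "IMMX"
Token 5: backref(off=4, len=5) (overlapping!). Copied 'IMMXI' from pos 0. Output: "IMMXIMMXI"
Token 6: backref(off=3, len=1). Copied 'M' from pos 6. Output: "IMMXIMMXIM"
Token 7: backref(off=5, len=1). Copied 'M' from pos 5. Output: "IMMXIMMXIMM"
Token 8: backref(off=3, len=5) (overlapping!). Copied 'IMMIM' from pos 8. Output: "IMMXIMMXIMMIMMIM"
Token 9: literal('Y'). Output: "IMMXIMMXIMMIMMIMY"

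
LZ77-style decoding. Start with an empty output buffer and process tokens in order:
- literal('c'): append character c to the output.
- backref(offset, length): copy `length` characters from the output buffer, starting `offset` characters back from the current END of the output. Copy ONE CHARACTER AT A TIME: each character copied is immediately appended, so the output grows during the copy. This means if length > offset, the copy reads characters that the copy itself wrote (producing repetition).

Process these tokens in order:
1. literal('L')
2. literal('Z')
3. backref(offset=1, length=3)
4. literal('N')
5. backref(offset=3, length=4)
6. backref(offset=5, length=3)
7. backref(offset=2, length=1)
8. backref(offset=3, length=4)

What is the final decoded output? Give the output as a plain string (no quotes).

Answer: LZZZZNZZNZNZZZZZZZ

Derivation:
Token 1: literal('L'). Output: "L"
Token 2: literal('Z'). Output: "LZ"
Token 3: backref(off=1, len=3) (overlapping!). Copied 'ZZZ' from pos 1. Output: "LZZZZ"
Token 4: literal('N'). Output: "LZZZZN"
Token 5: backref(off=3, len=4) (overlapping!). Copied 'ZZNZ' from pos 3. Output: "LZZZZNZZNZ"
Token 6: backref(off=5, len=3). Copied 'NZZ' from pos 5. Output: "LZZZZNZZNZNZZ"
Token 7: backref(off=2, len=1). Copied 'Z' from pos 11. Output: "LZZZZNZZNZNZZZ"
Token 8: backref(off=3, len=4) (overlapping!). Copied 'ZZZZ' from pos 11. Output: "LZZZZNZZNZNZZZZZZZ"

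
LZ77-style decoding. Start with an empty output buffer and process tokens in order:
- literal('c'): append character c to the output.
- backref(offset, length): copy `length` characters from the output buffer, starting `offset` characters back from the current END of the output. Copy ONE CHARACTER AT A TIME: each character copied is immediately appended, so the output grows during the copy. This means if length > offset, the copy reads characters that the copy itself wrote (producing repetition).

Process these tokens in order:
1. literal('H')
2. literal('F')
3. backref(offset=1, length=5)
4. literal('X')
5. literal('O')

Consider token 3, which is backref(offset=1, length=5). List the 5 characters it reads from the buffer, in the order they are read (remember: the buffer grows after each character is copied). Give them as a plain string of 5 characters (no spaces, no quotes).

Answer: FFFFF

Derivation:
Token 1: literal('H'). Output: "H"
Token 2: literal('F'). Output: "HF"
Token 3: backref(off=1, len=5). Buffer before: "HF" (len 2)
  byte 1: read out[1]='F', append. Buffer now: "HFF"
  byte 2: read out[2]='F', append. Buffer now: "HFFF"
  byte 3: read out[3]='F', append. Buffer now: "HFFFF"
  byte 4: read out[4]='F', append. Buffer now: "HFFFFF"
  byte 5: read out[5]='F', append. Buffer now: "HFFFFFF"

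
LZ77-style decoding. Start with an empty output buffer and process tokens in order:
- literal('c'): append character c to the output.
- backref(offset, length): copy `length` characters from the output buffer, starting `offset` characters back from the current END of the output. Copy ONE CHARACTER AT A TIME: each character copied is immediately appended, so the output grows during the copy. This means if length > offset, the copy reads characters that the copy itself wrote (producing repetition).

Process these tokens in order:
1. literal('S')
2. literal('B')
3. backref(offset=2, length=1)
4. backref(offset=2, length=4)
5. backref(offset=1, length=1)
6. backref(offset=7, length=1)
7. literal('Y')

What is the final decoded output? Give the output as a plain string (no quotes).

Answer: SBSBSBSSBY

Derivation:
Token 1: literal('S'). Output: "S"
Token 2: literal('B'). Output: "SB"
Token 3: backref(off=2, len=1). Copied 'S' from pos 0. Output: "SBS"
Token 4: backref(off=2, len=4) (overlapping!). Copied 'BSBS' from pos 1. Output: "SBSBSBS"
Token 5: backref(off=1, len=1). Copied 'S' from pos 6. Output: "SBSBSBSS"
Token 6: backref(off=7, len=1). Copied 'B' from pos 1. Output: "SBSBSBSSB"
Token 7: literal('Y'). Output: "SBSBSBSSBY"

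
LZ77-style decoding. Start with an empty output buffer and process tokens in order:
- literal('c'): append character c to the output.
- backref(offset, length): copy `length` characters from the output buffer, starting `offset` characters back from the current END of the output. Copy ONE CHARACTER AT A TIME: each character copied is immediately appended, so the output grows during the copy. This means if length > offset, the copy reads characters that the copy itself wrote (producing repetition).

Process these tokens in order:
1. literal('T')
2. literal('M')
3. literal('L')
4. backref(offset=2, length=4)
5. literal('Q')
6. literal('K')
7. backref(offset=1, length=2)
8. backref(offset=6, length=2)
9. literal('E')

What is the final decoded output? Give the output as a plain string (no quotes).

Answer: TMLMLMLQKKKMLE

Derivation:
Token 1: literal('T'). Output: "T"
Token 2: literal('M'). Output: "TM"
Token 3: literal('L'). Output: "TML"
Token 4: backref(off=2, len=4) (overlapping!). Copied 'MLML' from pos 1. Output: "TMLMLML"
Token 5: literal('Q'). Output: "TMLMLMLQ"
Token 6: literal('K'). Output: "TMLMLMLQK"
Token 7: backref(off=1, len=2) (overlapping!). Copied 'KK' from pos 8. Output: "TMLMLMLQKKK"
Token 8: backref(off=6, len=2). Copied 'ML' from pos 5. Output: "TMLMLMLQKKKML"
Token 9: literal('E'). Output: "TMLMLMLQKKKMLE"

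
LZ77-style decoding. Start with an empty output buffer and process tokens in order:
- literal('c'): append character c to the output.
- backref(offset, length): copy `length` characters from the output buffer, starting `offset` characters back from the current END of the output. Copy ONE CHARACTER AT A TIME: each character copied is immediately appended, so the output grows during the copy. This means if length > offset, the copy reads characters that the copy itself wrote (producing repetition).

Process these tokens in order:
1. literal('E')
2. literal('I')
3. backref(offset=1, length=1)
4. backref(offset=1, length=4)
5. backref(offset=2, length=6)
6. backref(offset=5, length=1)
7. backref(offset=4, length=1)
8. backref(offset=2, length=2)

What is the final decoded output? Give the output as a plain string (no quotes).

Token 1: literal('E'). Output: "E"
Token 2: literal('I'). Output: "EI"
Token 3: backref(off=1, len=1). Copied 'I' from pos 1. Output: "EII"
Token 4: backref(off=1, len=4) (overlapping!). Copied 'IIII' from pos 2. Output: "EIIIIII"
Token 5: backref(off=2, len=6) (overlapping!). Copied 'IIIIII' from pos 5. Output: "EIIIIIIIIIIII"
Token 6: backref(off=5, len=1). Copied 'I' from pos 8. Output: "EIIIIIIIIIIIII"
Token 7: backref(off=4, len=1). Copied 'I' from pos 10. Output: "EIIIIIIIIIIIIII"
Token 8: backref(off=2, len=2). Copied 'II' from pos 13. Output: "EIIIIIIIIIIIIIIII"

Answer: EIIIIIIIIIIIIIIII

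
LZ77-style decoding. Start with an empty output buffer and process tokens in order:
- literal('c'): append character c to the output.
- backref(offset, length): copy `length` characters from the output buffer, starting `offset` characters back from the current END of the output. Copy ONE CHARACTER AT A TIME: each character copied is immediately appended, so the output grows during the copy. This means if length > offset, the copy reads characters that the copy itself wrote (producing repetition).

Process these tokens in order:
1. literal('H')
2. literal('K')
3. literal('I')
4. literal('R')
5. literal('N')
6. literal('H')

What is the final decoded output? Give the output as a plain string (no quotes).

Answer: HKIRNH

Derivation:
Token 1: literal('H'). Output: "H"
Token 2: literal('K'). Output: "HK"
Token 3: literal('I'). Output: "HKI"
Token 4: literal('R'). Output: "HKIR"
Token 5: literal('N'). Output: "HKIRN"
Token 6: literal('H'). Output: "HKIRNH"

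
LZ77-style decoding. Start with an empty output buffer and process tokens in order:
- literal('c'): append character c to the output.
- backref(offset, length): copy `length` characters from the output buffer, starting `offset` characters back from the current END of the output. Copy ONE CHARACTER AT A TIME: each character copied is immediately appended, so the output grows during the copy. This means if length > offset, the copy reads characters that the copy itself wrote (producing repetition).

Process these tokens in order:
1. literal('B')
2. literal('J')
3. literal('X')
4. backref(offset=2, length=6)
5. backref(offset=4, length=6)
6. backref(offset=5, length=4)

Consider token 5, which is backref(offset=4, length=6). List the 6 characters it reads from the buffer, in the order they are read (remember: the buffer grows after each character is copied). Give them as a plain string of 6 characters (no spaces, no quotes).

Token 1: literal('B'). Output: "B"
Token 2: literal('J'). Output: "BJ"
Token 3: literal('X'). Output: "BJX"
Token 4: backref(off=2, len=6) (overlapping!). Copied 'JXJXJX' from pos 1. Output: "BJXJXJXJX"
Token 5: backref(off=4, len=6). Buffer before: "BJXJXJXJX" (len 9)
  byte 1: read out[5]='J', append. Buffer now: "BJXJXJXJXJ"
  byte 2: read out[6]='X', append. Buffer now: "BJXJXJXJXJX"
  byte 3: read out[7]='J', append. Buffer now: "BJXJXJXJXJXJ"
  byte 4: read out[8]='X', append. Buffer now: "BJXJXJXJXJXJX"
  byte 5: read out[9]='J', append. Buffer now: "BJXJXJXJXJXJXJ"
  byte 6: read out[10]='X', append. Buffer now: "BJXJXJXJXJXJXJX"

Answer: JXJXJX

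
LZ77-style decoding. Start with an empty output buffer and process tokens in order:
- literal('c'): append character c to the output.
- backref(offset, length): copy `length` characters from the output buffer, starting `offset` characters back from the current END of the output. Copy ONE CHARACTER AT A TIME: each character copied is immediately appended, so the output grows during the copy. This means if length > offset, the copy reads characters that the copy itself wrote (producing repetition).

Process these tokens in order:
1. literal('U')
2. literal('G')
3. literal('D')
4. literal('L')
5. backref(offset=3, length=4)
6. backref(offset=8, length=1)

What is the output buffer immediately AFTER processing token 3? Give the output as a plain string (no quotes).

Answer: UGD

Derivation:
Token 1: literal('U'). Output: "U"
Token 2: literal('G'). Output: "UG"
Token 3: literal('D'). Output: "UGD"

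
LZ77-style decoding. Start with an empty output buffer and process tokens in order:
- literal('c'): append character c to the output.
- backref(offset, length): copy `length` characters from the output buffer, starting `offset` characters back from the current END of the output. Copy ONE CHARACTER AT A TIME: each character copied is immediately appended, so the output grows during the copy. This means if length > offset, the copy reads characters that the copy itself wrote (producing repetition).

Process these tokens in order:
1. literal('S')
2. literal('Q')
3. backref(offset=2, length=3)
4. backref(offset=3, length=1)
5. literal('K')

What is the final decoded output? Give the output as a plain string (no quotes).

Answer: SQSQSSK

Derivation:
Token 1: literal('S'). Output: "S"
Token 2: literal('Q'). Output: "SQ"
Token 3: backref(off=2, len=3) (overlapping!). Copied 'SQS' from pos 0. Output: "SQSQS"
Token 4: backref(off=3, len=1). Copied 'S' from pos 2. Output: "SQSQSS"
Token 5: literal('K'). Output: "SQSQSSK"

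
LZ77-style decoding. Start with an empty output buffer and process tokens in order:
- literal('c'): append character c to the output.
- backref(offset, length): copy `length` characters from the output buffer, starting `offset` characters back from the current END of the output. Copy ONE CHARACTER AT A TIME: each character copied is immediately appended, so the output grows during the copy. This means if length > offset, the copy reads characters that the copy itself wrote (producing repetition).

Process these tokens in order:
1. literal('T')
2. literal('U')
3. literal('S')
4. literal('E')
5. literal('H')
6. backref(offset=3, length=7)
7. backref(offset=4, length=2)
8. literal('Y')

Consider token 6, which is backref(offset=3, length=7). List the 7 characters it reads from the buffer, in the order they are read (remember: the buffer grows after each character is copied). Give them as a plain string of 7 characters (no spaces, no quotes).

Token 1: literal('T'). Output: "T"
Token 2: literal('U'). Output: "TU"
Token 3: literal('S'). Output: "TUS"
Token 4: literal('E'). Output: "TUSE"
Token 5: literal('H'). Output: "TUSEH"
Token 6: backref(off=3, len=7). Buffer before: "TUSEH" (len 5)
  byte 1: read out[2]='S', append. Buffer now: "TUSEHS"
  byte 2: read out[3]='E', append. Buffer now: "TUSEHSE"
  byte 3: read out[4]='H', append. Buffer now: "TUSEHSEH"
  byte 4: read out[5]='S', append. Buffer now: "TUSEHSEHS"
  byte 5: read out[6]='E', append. Buffer now: "TUSEHSEHSE"
  byte 6: read out[7]='H', append. Buffer now: "TUSEHSEHSEH"
  byte 7: read out[8]='S', append. Buffer now: "TUSEHSEHSEHS"

Answer: SEHSEHS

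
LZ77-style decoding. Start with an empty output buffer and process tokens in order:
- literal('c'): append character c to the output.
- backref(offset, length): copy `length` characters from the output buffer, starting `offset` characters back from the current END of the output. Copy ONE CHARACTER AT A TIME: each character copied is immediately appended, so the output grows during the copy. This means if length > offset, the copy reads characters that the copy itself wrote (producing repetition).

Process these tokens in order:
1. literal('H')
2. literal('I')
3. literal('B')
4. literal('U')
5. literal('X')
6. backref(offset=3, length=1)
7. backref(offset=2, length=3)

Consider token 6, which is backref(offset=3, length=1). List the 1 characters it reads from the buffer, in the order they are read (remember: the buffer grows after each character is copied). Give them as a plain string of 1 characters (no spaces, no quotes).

Token 1: literal('H'). Output: "H"
Token 2: literal('I'). Output: "HI"
Token 3: literal('B'). Output: "HIB"
Token 4: literal('U'). Output: "HIBU"
Token 5: literal('X'). Output: "HIBUX"
Token 6: backref(off=3, len=1). Buffer before: "HIBUX" (len 5)
  byte 1: read out[2]='B', append. Buffer now: "HIBUXB"

Answer: B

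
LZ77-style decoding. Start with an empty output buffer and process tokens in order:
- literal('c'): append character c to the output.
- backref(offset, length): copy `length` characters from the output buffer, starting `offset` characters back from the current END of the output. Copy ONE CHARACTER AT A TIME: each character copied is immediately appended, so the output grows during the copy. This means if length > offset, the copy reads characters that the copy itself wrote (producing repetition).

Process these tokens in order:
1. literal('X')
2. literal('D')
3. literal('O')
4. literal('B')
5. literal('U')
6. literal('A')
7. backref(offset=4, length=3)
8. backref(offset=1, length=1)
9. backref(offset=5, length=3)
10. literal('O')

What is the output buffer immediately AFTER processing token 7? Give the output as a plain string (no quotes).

Token 1: literal('X'). Output: "X"
Token 2: literal('D'). Output: "XD"
Token 3: literal('O'). Output: "XDO"
Token 4: literal('B'). Output: "XDOB"
Token 5: literal('U'). Output: "XDOBU"
Token 6: literal('A'). Output: "XDOBUA"
Token 7: backref(off=4, len=3). Copied 'OBU' from pos 2. Output: "XDOBUAOBU"

Answer: XDOBUAOBU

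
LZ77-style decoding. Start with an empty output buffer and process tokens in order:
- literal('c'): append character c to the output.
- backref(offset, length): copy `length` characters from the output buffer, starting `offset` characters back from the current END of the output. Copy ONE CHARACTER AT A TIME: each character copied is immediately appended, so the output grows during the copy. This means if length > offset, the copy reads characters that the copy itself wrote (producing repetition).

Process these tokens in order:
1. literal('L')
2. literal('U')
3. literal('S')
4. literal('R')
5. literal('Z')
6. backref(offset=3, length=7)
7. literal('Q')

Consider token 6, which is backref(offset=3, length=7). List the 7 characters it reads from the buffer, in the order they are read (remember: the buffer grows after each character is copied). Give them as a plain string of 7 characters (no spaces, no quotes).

Answer: SRZSRZS

Derivation:
Token 1: literal('L'). Output: "L"
Token 2: literal('U'). Output: "LU"
Token 3: literal('S'). Output: "LUS"
Token 4: literal('R'). Output: "LUSR"
Token 5: literal('Z'). Output: "LUSRZ"
Token 6: backref(off=3, len=7). Buffer before: "LUSRZ" (len 5)
  byte 1: read out[2]='S', append. Buffer now: "LUSRZS"
  byte 2: read out[3]='R', append. Buffer now: "LUSRZSR"
  byte 3: read out[4]='Z', append. Buffer now: "LUSRZSRZ"
  byte 4: read out[5]='S', append. Buffer now: "LUSRZSRZS"
  byte 5: read out[6]='R', append. Buffer now: "LUSRZSRZSR"
  byte 6: read out[7]='Z', append. Buffer now: "LUSRZSRZSRZ"
  byte 7: read out[8]='S', append. Buffer now: "LUSRZSRZSRZS"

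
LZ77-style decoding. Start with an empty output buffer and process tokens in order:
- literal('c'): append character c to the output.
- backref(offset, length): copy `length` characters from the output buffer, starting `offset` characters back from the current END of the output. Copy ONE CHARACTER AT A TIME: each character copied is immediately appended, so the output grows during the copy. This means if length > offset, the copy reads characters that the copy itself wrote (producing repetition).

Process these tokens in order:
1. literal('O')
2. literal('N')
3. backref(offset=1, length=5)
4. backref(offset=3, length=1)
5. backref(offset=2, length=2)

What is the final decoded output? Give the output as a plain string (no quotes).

Token 1: literal('O'). Output: "O"
Token 2: literal('N'). Output: "ON"
Token 3: backref(off=1, len=5) (overlapping!). Copied 'NNNNN' from pos 1. Output: "ONNNNNN"
Token 4: backref(off=3, len=1). Copied 'N' from pos 4. Output: "ONNNNNNN"
Token 5: backref(off=2, len=2). Copied 'NN' from pos 6. Output: "ONNNNNNNNN"

Answer: ONNNNNNNNN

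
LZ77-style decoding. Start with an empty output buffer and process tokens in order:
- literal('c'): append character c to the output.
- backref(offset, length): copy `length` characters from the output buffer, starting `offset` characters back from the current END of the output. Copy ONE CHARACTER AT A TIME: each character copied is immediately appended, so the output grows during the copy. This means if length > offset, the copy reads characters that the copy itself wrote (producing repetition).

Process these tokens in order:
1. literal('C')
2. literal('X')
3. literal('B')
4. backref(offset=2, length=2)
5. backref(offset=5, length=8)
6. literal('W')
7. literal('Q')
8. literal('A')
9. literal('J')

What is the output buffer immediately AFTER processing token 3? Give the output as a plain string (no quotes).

Answer: CXB

Derivation:
Token 1: literal('C'). Output: "C"
Token 2: literal('X'). Output: "CX"
Token 3: literal('B'). Output: "CXB"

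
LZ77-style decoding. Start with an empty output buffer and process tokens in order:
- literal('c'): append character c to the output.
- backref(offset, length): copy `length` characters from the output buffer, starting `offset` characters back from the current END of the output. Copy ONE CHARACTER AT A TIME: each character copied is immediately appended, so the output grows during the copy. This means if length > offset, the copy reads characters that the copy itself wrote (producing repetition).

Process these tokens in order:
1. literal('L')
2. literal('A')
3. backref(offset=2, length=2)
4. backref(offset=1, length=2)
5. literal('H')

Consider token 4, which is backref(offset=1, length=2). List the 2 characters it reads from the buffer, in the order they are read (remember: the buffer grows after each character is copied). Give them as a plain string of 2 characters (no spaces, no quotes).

Token 1: literal('L'). Output: "L"
Token 2: literal('A'). Output: "LA"
Token 3: backref(off=2, len=2). Copied 'LA' from pos 0. Output: "LALA"
Token 4: backref(off=1, len=2). Buffer before: "LALA" (len 4)
  byte 1: read out[3]='A', append. Buffer now: "LALAA"
  byte 2: read out[4]='A', append. Buffer now: "LALAAA"

Answer: AA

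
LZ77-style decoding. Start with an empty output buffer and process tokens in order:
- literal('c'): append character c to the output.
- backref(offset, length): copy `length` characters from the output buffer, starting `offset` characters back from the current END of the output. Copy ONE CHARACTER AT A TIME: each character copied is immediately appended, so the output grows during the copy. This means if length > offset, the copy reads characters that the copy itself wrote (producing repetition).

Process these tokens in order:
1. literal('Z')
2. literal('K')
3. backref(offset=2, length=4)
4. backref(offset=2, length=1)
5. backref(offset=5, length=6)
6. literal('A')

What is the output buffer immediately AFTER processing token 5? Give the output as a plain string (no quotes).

Answer: ZKZKZKZZKZKZZ

Derivation:
Token 1: literal('Z'). Output: "Z"
Token 2: literal('K'). Output: "ZK"
Token 3: backref(off=2, len=4) (overlapping!). Copied 'ZKZK' from pos 0. Output: "ZKZKZK"
Token 4: backref(off=2, len=1). Copied 'Z' from pos 4. Output: "ZKZKZKZ"
Token 5: backref(off=5, len=6) (overlapping!). Copied 'ZKZKZZ' from pos 2. Output: "ZKZKZKZZKZKZZ"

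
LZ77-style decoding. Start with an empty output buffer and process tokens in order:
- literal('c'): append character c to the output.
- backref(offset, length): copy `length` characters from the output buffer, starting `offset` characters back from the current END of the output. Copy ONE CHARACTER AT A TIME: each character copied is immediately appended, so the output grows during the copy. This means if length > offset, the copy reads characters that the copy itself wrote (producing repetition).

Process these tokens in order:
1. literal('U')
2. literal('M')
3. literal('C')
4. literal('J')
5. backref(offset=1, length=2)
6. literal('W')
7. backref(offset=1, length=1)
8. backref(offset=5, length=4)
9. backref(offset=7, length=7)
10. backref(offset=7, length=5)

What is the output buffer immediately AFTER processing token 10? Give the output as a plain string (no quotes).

Answer: UMCJJJWWJJJWJWWJJJWJWWJJ

Derivation:
Token 1: literal('U'). Output: "U"
Token 2: literal('M'). Output: "UM"
Token 3: literal('C'). Output: "UMC"
Token 4: literal('J'). Output: "UMCJ"
Token 5: backref(off=1, len=2) (overlapping!). Copied 'JJ' from pos 3. Output: "UMCJJJ"
Token 6: literal('W'). Output: "UMCJJJW"
Token 7: backref(off=1, len=1). Copied 'W' from pos 6. Output: "UMCJJJWW"
Token 8: backref(off=5, len=4). Copied 'JJJW' from pos 3. Output: "UMCJJJWWJJJW"
Token 9: backref(off=7, len=7). Copied 'JWWJJJW' from pos 5. Output: "UMCJJJWWJJJWJWWJJJW"
Token 10: backref(off=7, len=5). Copied 'JWWJJ' from pos 12. Output: "UMCJJJWWJJJWJWWJJJWJWWJJ"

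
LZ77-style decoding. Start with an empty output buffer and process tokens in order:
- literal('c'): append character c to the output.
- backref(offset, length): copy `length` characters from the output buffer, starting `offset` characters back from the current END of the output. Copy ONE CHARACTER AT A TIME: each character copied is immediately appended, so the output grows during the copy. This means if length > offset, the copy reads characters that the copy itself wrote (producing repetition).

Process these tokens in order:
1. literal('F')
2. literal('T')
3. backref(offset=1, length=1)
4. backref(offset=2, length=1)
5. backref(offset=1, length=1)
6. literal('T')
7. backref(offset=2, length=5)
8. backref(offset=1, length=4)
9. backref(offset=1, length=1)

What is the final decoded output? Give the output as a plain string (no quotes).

Answer: FTTTTTTTTTTTTTTT

Derivation:
Token 1: literal('F'). Output: "F"
Token 2: literal('T'). Output: "FT"
Token 3: backref(off=1, len=1). Copied 'T' from pos 1. Output: "FTT"
Token 4: backref(off=2, len=1). Copied 'T' from pos 1. Output: "FTTT"
Token 5: backref(off=1, len=1). Copied 'T' from pos 3. Output: "FTTTT"
Token 6: literal('T'). Output: "FTTTTT"
Token 7: backref(off=2, len=5) (overlapping!). Copied 'TTTTT' from pos 4. Output: "FTTTTTTTTTT"
Token 8: backref(off=1, len=4) (overlapping!). Copied 'TTTT' from pos 10. Output: "FTTTTTTTTTTTTTT"
Token 9: backref(off=1, len=1). Copied 'T' from pos 14. Output: "FTTTTTTTTTTTTTTT"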